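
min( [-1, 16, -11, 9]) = -11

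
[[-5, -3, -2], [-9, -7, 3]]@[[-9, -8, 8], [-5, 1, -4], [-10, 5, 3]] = C[0][0] = (-5)*(-9) + (-3)*(-5) + (-2)*(-10) = 80
C[0][1] = (-5)*(-8) + (-3)*(1) + (-2)*(5) = 27
C[0][2] = (-5)*(8) + (-3)*(-4) + (-2)*(3) = -34
C[1][0] = (-9)*(-9) + (-7)*(-5) + (3)*(-10) = 86
C[1][1] = (-9)*(-8) + (-7)*(1) + (3)*(5) = 80
C[1][2] = (-9)*(8) + (-7)*(-4) + (3)*(3) = -35
= [[80, 27, -34], [86, 80, -35]]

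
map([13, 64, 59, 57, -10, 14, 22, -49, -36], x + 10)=[23, 74, 69, 67, 0, 24, 32, -39, -26]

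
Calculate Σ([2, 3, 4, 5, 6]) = 20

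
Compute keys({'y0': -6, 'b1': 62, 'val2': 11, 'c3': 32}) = ['y0', 'b1', 'val2', 'c3']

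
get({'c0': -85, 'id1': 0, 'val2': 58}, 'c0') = -85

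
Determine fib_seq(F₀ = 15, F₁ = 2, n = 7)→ F_2 = F_1 + F_0 = 17
F_3 = F_2 + F_1 = 19
F_4 = F_3 + F_2 = 36
...
= [15, 2, 17, 19, 36, 55, 91]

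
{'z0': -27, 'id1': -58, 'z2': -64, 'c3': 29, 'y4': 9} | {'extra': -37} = {'z0': -27, 'id1': -58, 'z2': -64, 'c3': 29, 'y4': 9, 'extra': -37}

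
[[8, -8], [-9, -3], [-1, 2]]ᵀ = [[8, -9, -1], [-8, -3, 2]]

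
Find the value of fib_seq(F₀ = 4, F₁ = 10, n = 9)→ [4, 10, 14, 24, 38, 62, 100, 162, 262]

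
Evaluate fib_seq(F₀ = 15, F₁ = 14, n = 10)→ [15, 14, 29, 43, 72, 115, 187, 302, 489, 791]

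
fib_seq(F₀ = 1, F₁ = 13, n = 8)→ [1, 13, 14, 27, 41, 68, 109, 177]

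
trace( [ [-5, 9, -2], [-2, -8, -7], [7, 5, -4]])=-17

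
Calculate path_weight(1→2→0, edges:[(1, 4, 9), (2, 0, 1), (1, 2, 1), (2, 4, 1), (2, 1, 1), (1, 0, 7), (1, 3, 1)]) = 2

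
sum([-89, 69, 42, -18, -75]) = (-89) + 69 + 42 + (-18) + (-75)
= -71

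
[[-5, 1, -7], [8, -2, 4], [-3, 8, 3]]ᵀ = [[-5, 8, -3], [1, -2, 8], [-7, 4, 3]]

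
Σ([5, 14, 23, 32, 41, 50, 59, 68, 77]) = 369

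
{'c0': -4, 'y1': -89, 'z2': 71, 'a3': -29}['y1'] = -89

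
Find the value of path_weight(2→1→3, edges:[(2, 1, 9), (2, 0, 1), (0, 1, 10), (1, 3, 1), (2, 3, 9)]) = 10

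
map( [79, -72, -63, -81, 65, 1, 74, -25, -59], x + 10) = [89, -62, -53, -71, 75, 11, 84, -15, -49]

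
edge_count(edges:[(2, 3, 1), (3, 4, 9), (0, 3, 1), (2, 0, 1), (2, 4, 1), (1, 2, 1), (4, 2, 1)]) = 7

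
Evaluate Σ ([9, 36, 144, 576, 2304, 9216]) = 12285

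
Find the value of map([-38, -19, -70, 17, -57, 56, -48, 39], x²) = [1444, 361, 4900, 289, 3249, 3136, 2304, 1521]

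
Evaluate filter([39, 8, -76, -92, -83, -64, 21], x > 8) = [39, 21]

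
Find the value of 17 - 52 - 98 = -133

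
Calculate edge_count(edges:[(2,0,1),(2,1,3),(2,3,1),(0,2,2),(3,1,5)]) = 5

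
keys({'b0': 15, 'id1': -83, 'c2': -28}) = ['b0', 'id1', 'c2']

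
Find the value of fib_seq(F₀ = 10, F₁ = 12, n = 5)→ F_2 = F_1 + F_0 = 22
F_3 = F_2 + F_1 = 34
F_4 = F_3 + F_2 = 56
= [10, 12, 22, 34, 56]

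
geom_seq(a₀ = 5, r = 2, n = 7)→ [5, 10, 20, 40, 80, 160, 320]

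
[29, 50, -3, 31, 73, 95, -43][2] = -3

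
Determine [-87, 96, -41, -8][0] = -87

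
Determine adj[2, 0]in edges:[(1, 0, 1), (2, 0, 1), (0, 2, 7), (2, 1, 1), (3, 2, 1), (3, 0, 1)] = 1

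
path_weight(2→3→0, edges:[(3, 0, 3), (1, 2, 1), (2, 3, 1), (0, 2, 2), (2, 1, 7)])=4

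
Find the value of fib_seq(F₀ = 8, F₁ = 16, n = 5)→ F_2 = F_1 + F_0 = 24
F_3 = F_2 + F_1 = 40
F_4 = F_3 + F_2 = 64
= [8, 16, 24, 40, 64]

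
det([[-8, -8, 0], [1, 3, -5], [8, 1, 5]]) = 200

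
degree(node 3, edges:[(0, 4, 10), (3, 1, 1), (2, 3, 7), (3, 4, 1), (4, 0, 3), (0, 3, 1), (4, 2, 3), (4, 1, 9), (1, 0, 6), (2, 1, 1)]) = 4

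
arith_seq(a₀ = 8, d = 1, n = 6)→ a_0 = 8 + 0*1 = 8
a_1 = 8 + 1*1 = 9
a_2 = 8 + 2*1 = 10
...
= [8, 9, 10, 11, 12, 13]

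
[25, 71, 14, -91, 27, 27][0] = 25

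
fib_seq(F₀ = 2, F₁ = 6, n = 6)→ F_2 = F_1 + F_0 = 8
F_3 = F_2 + F_1 = 14
F_4 = F_3 + F_2 = 22
...
= [2, 6, 8, 14, 22, 36]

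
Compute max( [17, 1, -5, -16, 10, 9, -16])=17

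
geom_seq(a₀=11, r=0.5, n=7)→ [11.0, 5.5, 2.75, 1.375, 0.6875, 0.34375, 0.171875]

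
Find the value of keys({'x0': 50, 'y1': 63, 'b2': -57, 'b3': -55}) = ['x0', 'y1', 'b2', 'b3']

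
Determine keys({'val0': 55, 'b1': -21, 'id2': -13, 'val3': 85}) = ['val0', 'b1', 'id2', 'val3']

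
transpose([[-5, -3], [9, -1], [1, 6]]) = [[-5, 9, 1], [-3, -1, 6]]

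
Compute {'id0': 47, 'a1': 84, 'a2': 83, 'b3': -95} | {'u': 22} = {'id0': 47, 'a1': 84, 'a2': 83, 'b3': -95, 'u': 22}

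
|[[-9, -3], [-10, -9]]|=51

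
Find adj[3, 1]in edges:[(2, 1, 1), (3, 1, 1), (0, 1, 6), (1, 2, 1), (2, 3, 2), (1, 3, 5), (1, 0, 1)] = 1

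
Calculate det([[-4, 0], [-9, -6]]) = 24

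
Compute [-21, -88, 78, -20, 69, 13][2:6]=[78, -20, 69, 13]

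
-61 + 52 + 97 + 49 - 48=89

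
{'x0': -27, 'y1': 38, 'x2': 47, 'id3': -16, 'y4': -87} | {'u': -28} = {'x0': -27, 'y1': 38, 'x2': 47, 'id3': -16, 'y4': -87, 'u': -28}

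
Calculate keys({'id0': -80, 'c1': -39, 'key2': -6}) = ['id0', 'c1', 'key2']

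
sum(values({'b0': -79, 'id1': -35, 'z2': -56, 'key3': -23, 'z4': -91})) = -284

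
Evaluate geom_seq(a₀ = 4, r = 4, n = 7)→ a_0 = 4*4^0 = 4
a_1 = 4*4^1 = 16
a_2 = 4*4^2 = 64
...
= [4, 16, 64, 256, 1024, 4096, 16384]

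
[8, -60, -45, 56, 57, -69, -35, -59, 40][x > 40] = keep x where x > 40: 8✗, -60✗, -45✗, 56✓, 57✓, -69✗, -35✗, -59✗, 40✗
= [56, 57]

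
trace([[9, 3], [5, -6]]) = diagonal: 9 + (-6)
= 3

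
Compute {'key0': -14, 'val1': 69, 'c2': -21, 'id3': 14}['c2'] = -21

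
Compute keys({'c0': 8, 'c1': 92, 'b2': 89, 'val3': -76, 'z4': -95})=['c0', 'c1', 'b2', 'val3', 'z4']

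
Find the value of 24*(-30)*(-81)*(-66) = -3849120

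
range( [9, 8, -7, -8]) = 17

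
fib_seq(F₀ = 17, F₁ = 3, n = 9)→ F_2 = F_1 + F_0 = 20
F_3 = F_2 + F_1 = 23
F_4 = F_3 + F_2 = 43
...
= [17, 3, 20, 23, 43, 66, 109, 175, 284]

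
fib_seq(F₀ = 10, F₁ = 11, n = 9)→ [10, 11, 21, 32, 53, 85, 138, 223, 361]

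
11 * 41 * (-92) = -41492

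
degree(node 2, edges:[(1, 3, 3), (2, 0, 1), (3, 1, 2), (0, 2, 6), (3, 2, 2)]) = 3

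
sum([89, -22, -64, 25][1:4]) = slice → [-22, -64, 25]
(-22) + (-64) + 25
= -61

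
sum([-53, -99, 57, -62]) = -157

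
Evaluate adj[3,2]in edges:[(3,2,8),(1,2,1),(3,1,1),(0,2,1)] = 8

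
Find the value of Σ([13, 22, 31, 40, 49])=155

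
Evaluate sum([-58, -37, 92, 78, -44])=(-58) + (-37) + 92 + 78 + (-44)
= 31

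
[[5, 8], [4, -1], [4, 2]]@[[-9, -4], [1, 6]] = C[0][0] = (5)*(-9) + (8)*(1) = -37
C[0][1] = (5)*(-4) + (8)*(6) = 28
C[1][0] = (4)*(-9) + (-1)*(1) = -37
C[1][1] = (4)*(-4) + (-1)*(6) = -22
C[2][0] = (4)*(-9) + (2)*(1) = -34
C[2][1] = (4)*(-4) + (2)*(6) = -4
= [[-37, 28], [-37, -22], [-34, -4]]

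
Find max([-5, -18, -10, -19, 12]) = 12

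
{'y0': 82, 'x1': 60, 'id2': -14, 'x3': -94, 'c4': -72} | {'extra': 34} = {'y0': 82, 'x1': 60, 'id2': -14, 'x3': -94, 'c4': -72, 'extra': 34}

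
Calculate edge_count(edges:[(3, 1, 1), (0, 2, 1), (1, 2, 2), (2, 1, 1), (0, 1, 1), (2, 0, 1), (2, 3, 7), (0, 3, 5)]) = 8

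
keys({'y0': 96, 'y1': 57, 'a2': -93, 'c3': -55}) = ['y0', 'y1', 'a2', 'c3']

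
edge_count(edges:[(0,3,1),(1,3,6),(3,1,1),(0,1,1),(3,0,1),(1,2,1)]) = 6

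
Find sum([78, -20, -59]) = 78 + (-20) + (-59)
= -1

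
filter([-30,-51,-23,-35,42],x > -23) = keep x where x > -23: -30✗, -51✗, -23✗, -35✗, 42✓
= [42]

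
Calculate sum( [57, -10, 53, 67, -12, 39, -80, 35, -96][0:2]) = 47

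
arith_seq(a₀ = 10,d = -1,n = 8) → a_0 = 10 + 0*-1 = 10
a_1 = 10 + 1*-1 = 9
a_2 = 10 + 2*-1 = 8
...
= [10, 9, 8, 7, 6, 5, 4, 3]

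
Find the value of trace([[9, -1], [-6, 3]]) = diagonal: 9 + 3
= 12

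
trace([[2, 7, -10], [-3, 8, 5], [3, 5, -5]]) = diagonal: 2 + 8 + (-5)
= 5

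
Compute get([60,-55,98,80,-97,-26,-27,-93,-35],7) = -93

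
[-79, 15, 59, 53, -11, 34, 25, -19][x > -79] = [15, 59, 53, -11, 34, 25, -19]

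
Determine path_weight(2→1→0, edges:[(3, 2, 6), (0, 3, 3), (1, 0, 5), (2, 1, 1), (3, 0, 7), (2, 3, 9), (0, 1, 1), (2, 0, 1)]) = 6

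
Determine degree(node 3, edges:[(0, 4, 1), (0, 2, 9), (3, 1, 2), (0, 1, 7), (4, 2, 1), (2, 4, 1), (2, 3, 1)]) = incident: (3,1), (2,3)
= 2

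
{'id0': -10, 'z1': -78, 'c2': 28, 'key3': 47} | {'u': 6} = {'id0': -10, 'z1': -78, 'c2': 28, 'key3': 47, 'u': 6}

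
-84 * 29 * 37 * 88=-7931616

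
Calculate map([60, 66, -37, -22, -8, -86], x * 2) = 60*2=120, 66*2=132, -37*2=-74, -22*2=-44, -8*2=-16, -86*2=-172
= [120, 132, -74, -44, -16, -172]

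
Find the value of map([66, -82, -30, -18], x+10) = 66+10=76, -82+10=-72, -30+10=-20, -18+10=-8
= [76, -72, -20, -8]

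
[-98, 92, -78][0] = -98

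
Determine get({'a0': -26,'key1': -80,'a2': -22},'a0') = -26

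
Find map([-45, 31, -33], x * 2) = [-90, 62, -66]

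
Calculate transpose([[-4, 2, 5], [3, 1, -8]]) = [[-4, 3], [2, 1], [5, -8]]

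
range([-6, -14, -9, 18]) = 32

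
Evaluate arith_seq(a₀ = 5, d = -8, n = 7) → a_0 = 5 + 0*-8 = 5
a_1 = 5 + 1*-8 = -3
a_2 = 5 + 2*-8 = -11
...
= [5, -3, -11, -19, -27, -35, -43]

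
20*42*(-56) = -47040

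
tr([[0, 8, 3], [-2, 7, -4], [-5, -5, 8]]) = 15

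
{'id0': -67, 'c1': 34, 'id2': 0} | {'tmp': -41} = {'id0': -67, 'c1': 34, 'id2': 0, 'tmp': -41}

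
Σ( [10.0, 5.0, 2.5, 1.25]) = 18.75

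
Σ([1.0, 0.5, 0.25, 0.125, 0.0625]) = 1.0 + 0.5 + 0.25 + 0.125 + 0.0625
= 1.9375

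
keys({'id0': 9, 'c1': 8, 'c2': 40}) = ['id0', 'c1', 'c2']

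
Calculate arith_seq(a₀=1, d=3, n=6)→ [1, 4, 7, 10, 13, 16]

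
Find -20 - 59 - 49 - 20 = -148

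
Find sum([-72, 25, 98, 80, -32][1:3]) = slice → [25, 98]
25 + 98
= 123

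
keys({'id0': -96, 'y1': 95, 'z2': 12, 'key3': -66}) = ['id0', 'y1', 'z2', 'key3']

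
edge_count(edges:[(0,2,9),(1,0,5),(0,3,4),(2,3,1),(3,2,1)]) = 5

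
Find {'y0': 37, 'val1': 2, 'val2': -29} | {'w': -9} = {'y0': 37, 'val1': 2, 'val2': -29, 'w': -9}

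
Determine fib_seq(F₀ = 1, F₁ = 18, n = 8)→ F_2 = F_1 + F_0 = 19
F_3 = F_2 + F_1 = 37
F_4 = F_3 + F_2 = 56
...
= [1, 18, 19, 37, 56, 93, 149, 242]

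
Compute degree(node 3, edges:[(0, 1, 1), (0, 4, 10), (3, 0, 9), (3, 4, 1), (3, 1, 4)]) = 3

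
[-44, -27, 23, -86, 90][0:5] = [-44, -27, 23, -86, 90]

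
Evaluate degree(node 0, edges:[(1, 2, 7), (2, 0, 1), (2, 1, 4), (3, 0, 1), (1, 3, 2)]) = 2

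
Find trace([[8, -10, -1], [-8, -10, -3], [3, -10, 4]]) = diagonal: 8 + (-10) + 4
= 2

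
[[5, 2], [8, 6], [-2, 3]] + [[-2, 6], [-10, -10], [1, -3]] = [[3, 8], [-2, -4], [-1, 0]]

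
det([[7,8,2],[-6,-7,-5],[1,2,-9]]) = 29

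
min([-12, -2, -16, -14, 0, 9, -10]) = -16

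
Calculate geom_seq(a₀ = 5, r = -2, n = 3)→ a_0 = 5*(-2)^0 = 5
a_1 = 5*(-2)^1 = -10
a_2 = 5*(-2)^2 = 20
= [5, -10, 20]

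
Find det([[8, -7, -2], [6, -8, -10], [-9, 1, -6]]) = -286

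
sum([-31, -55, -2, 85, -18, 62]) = 41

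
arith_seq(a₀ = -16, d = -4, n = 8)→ [-16, -20, -24, -28, -32, -36, -40, -44]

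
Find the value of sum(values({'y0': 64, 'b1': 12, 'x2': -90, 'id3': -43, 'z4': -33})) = 64 + 12 + (-90) + (-43) + (-33)
= -90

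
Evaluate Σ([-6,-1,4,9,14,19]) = 39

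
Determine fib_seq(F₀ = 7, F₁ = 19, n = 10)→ [7, 19, 26, 45, 71, 116, 187, 303, 490, 793]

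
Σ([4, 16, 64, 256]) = 340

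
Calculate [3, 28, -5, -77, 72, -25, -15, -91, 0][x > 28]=keep x where x > 28: 3✗, 28✗, -5✗, -77✗, 72✓, -25✗, -15✗, -91✗, 0✗
= [72]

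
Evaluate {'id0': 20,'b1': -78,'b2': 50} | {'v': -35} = {'id0': 20, 'b1': -78, 'b2': 50, 'v': -35}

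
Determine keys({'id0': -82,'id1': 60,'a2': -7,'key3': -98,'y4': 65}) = ['id0', 'id1', 'a2', 'key3', 'y4']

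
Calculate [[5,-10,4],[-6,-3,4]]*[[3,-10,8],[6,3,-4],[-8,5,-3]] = C[0][0] = (5)*(3) + (-10)*(6) + (4)*(-8) = -77
C[0][1] = (5)*(-10) + (-10)*(3) + (4)*(5) = -60
C[0][2] = (5)*(8) + (-10)*(-4) + (4)*(-3) = 68
C[1][0] = (-6)*(3) + (-3)*(6) + (4)*(-8) = -68
C[1][1] = (-6)*(-10) + (-3)*(3) + (4)*(5) = 71
C[1][2] = (-6)*(8) + (-3)*(-4) + (4)*(-3) = -48
= [[-77, -60, 68], [-68, 71, -48]]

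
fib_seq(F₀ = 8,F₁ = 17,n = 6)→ F_2 = F_1 + F_0 = 25
F_3 = F_2 + F_1 = 42
F_4 = F_3 + F_2 = 67
...
= [8, 17, 25, 42, 67, 109]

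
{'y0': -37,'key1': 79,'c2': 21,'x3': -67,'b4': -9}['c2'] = 21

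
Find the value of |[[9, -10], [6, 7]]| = 123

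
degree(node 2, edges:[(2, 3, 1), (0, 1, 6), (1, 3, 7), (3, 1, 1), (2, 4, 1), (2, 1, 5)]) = incident: (2,3), (2,4), (2,1)
= 3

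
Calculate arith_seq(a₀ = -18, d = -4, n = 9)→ a_0 = -18 + 0*-4 = -18
a_1 = -18 + 1*-4 = -22
a_2 = -18 + 2*-4 = -26
...
= [-18, -22, -26, -30, -34, -38, -42, -46, -50]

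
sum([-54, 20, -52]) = -86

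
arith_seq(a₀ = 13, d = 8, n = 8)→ [13, 21, 29, 37, 45, 53, 61, 69]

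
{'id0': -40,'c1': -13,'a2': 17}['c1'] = -13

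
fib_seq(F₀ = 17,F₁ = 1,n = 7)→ [17, 1, 18, 19, 37, 56, 93]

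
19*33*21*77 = 1013859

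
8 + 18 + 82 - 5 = 103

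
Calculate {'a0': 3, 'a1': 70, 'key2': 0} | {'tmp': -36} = {'a0': 3, 'a1': 70, 'key2': 0, 'tmp': -36}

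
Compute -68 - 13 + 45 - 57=-93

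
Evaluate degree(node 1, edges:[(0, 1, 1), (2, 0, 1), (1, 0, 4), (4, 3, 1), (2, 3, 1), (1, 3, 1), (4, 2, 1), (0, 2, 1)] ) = 3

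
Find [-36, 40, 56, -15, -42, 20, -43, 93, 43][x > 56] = keep x where x > 56: -36✗, 40✗, 56✗, -15✗, -42✗, 20✗, -43✗, 93✓, 43✗
= [93]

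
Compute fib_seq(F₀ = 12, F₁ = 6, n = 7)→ [12, 6, 18, 24, 42, 66, 108]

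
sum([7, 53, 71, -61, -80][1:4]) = 63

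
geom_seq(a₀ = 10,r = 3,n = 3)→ [10, 30, 90]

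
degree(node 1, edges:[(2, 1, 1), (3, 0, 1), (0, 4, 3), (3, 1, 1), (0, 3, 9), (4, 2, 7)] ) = 2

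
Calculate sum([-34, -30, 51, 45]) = (-34) + (-30) + 51 + 45
= 32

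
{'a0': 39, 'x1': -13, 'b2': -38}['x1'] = -13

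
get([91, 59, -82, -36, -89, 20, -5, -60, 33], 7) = -60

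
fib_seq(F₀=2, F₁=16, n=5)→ F_2 = F_1 + F_0 = 18
F_3 = F_2 + F_1 = 34
F_4 = F_3 + F_2 = 52
= [2, 16, 18, 34, 52]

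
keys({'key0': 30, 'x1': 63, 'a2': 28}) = ['key0', 'x1', 'a2']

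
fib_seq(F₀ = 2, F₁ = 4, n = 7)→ F_2 = F_1 + F_0 = 6
F_3 = F_2 + F_1 = 10
F_4 = F_3 + F_2 = 16
...
= [2, 4, 6, 10, 16, 26, 42]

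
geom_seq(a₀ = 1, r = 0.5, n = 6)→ [1.0, 0.5, 0.25, 0.125, 0.0625, 0.03125]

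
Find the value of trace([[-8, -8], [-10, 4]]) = diagonal: (-8) + 4
= -4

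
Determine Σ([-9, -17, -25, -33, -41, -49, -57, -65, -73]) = -369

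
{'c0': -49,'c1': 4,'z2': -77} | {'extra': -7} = {'c0': -49, 'c1': 4, 'z2': -77, 'extra': -7}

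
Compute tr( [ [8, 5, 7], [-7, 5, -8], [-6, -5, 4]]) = diagonal: 8 + 5 + 4
= 17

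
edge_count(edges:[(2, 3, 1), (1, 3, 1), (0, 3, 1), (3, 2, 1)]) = 4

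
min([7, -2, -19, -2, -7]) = -19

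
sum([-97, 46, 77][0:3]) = slice → [-97, 46, 77]
(-97) + 46 + 77
= 26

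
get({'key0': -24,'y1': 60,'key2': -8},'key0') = -24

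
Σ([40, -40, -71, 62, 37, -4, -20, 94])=40 + (-40) + (-71) + 62 + 37 + (-4) + (-20) + 94
= 98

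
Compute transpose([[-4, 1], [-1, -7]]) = [[-4, -1], [1, -7]]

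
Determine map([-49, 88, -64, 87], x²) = [2401, 7744, 4096, 7569]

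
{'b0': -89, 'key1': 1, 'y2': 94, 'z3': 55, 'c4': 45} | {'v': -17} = {'b0': -89, 'key1': 1, 'y2': 94, 'z3': 55, 'c4': 45, 'v': -17}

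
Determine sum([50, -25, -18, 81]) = 50 + (-25) + (-18) + 81
= 88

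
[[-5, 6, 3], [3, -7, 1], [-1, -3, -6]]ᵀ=[[-5, 3, -1], [6, -7, -3], [3, 1, -6]]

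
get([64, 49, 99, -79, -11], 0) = 64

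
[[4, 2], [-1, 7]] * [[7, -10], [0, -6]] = [[28, -52], [-7, -32]]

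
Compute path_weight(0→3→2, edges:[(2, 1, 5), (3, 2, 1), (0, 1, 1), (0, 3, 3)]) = 4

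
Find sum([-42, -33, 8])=-67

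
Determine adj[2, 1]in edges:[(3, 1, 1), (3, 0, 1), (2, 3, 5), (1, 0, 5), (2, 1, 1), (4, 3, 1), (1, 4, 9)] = 1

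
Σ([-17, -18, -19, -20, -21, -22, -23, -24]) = -164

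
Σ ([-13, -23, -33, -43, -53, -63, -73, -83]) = (-13) + (-23) + (-33) + (-43) + (-53) + (-63) + (-73) + (-83)
= -384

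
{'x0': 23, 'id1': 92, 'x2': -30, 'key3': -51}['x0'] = 23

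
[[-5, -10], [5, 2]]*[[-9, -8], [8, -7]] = C[0][0] = (-5)*(-9) + (-10)*(8) = -35
C[0][1] = (-5)*(-8) + (-10)*(-7) = 110
C[1][0] = (5)*(-9) + (2)*(8) = -29
C[1][1] = (5)*(-8) + (2)*(-7) = -54
= [[-35, 110], [-29, -54]]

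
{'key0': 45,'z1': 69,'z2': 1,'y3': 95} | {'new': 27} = {'key0': 45, 'z1': 69, 'z2': 1, 'y3': 95, 'new': 27}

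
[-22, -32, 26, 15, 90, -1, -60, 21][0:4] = [-22, -32, 26, 15]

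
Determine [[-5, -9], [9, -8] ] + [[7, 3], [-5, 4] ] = [[2, -6], [4, -4]]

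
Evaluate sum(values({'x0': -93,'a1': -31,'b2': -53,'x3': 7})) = -170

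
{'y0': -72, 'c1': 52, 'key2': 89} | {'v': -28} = {'y0': -72, 'c1': 52, 'key2': 89, 'v': -28}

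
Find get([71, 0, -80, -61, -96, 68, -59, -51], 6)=-59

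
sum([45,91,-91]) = 45 + 91 + (-91)
= 45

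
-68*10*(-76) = 51680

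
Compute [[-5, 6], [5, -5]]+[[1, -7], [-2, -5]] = [[-4, -1], [3, -10]]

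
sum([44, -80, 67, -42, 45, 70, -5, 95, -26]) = 44 + (-80) + 67 + (-42) + 45 + 70 + (-5) + 95 + (-26)
= 168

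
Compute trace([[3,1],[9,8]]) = diagonal: 3 + 8
= 11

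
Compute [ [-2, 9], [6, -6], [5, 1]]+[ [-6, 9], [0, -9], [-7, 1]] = [[-8, 18], [6, -15], [-2, 2]]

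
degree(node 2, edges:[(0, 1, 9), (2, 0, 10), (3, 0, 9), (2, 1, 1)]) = 2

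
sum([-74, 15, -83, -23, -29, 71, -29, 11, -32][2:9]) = -114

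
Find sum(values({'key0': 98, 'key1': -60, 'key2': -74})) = -36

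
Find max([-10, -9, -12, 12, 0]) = 12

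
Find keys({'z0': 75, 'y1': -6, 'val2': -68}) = ['z0', 'y1', 'val2']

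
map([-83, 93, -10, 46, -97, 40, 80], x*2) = [-166, 186, -20, 92, -194, 80, 160]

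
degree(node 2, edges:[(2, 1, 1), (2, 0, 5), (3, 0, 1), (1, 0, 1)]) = incident: (2,1), (2,0)
= 2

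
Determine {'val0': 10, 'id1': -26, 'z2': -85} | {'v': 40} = {'val0': 10, 'id1': -26, 'z2': -85, 'v': 40}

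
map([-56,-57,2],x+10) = [-46, -47, 12]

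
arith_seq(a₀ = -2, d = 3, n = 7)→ a_0 = -2 + 0*3 = -2
a_1 = -2 + 1*3 = 1
a_2 = -2 + 2*3 = 4
...
= [-2, 1, 4, 7, 10, 13, 16]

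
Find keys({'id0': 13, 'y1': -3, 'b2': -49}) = ['id0', 'y1', 'b2']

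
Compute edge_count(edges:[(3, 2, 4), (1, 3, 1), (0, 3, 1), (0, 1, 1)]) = 4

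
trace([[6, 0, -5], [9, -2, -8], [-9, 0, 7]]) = 11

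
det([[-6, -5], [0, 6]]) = (-6)*(6) - (-5)*(0)
= -36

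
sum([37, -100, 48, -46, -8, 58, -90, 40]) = -61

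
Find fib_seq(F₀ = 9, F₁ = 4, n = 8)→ [9, 4, 13, 17, 30, 47, 77, 124]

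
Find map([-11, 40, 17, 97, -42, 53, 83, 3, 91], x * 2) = [-22, 80, 34, 194, -84, 106, 166, 6, 182]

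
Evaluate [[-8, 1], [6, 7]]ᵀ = [[-8, 6], [1, 7]]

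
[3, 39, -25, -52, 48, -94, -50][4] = 48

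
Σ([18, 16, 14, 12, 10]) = 18 + 16 + 14 + 12 + 10
= 70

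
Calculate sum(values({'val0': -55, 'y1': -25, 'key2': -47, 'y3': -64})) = (-55) + (-25) + (-47) + (-64)
= -191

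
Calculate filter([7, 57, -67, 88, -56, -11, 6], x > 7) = [57, 88]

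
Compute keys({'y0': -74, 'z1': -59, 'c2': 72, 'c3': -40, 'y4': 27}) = ['y0', 'z1', 'c2', 'c3', 'y4']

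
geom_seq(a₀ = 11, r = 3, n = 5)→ a_0 = 11*3^0 = 11
a_1 = 11*3^1 = 33
a_2 = 11*3^2 = 99
...
= [11, 33, 99, 297, 891]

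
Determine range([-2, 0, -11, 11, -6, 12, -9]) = 23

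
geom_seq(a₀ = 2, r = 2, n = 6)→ [2, 4, 8, 16, 32, 64]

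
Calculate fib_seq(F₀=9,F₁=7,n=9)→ [9, 7, 16, 23, 39, 62, 101, 163, 264]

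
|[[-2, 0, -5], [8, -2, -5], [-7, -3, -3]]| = 208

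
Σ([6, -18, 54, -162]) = 6 + -18 + 54 + -162
= -120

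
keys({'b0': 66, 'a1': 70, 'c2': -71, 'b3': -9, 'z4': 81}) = ['b0', 'a1', 'c2', 'b3', 'z4']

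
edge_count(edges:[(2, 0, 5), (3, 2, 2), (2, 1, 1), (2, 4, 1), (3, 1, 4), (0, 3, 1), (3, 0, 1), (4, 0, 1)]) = 8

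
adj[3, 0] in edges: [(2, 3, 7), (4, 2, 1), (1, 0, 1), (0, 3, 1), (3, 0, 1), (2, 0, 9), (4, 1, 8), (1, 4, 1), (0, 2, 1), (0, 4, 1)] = 1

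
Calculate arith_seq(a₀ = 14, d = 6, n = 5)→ a_0 = 14 + 0*6 = 14
a_1 = 14 + 1*6 = 20
a_2 = 14 + 2*6 = 26
...
= [14, 20, 26, 32, 38]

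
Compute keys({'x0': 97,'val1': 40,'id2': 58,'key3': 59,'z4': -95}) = ['x0', 'val1', 'id2', 'key3', 'z4']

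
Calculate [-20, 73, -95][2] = -95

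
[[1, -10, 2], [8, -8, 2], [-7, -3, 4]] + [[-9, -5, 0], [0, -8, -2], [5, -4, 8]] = [[-8, -15, 2], [8, -16, 0], [-2, -7, 12]]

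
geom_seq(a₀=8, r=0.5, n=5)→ a_0 = 8*0.5^0 = 8.0
a_1 = 8*0.5^1 = 4.0
a_2 = 8*0.5^2 = 2.0
...
= [8.0, 4.0, 2.0, 1.0, 0.5]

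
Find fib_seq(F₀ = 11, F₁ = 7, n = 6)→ F_2 = F_1 + F_0 = 18
F_3 = F_2 + F_1 = 25
F_4 = F_3 + F_2 = 43
...
= [11, 7, 18, 25, 43, 68]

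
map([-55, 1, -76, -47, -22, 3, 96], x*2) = [-110, 2, -152, -94, -44, 6, 192]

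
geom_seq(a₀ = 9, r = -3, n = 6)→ a_0 = 9*(-3)^0 = 9
a_1 = 9*(-3)^1 = -27
a_2 = 9*(-3)^2 = 81
...
= [9, -27, 81, -243, 729, -2187]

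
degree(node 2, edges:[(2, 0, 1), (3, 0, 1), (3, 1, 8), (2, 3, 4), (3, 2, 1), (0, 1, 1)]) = 3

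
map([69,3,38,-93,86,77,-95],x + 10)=69+10=79, 3+10=13, 38+10=48, -93+10=-83, 86+10=96, 77+10=87, -95+10=-85
= [79, 13, 48, -83, 96, 87, -85]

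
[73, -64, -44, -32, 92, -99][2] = -44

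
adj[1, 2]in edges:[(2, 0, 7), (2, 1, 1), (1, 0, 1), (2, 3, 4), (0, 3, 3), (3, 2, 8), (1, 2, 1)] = 1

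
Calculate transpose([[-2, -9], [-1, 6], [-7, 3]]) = [[-2, -1, -7], [-9, 6, 3]]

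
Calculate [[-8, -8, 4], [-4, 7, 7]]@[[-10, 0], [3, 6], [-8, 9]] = [[24, -12], [5, 105]]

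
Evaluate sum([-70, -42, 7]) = -105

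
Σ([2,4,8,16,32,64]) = 126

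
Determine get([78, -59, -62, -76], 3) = -76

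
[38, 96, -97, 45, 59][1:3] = [96, -97]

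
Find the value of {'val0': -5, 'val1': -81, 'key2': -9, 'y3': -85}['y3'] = -85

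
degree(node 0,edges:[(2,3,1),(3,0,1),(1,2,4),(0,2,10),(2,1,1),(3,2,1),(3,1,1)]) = incident: (3,0), (0,2)
= 2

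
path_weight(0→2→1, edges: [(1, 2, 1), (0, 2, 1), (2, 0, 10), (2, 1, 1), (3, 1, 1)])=2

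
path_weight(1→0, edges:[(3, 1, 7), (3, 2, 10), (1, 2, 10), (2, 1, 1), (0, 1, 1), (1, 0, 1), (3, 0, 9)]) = 1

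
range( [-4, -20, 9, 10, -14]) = 30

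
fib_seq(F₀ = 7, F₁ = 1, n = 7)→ [7, 1, 8, 9, 17, 26, 43]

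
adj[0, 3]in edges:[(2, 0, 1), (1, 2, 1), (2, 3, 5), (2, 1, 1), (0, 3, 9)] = 9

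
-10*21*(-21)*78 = 343980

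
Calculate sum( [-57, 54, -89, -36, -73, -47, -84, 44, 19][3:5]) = slice → [-36, -73]
(-36) + (-73)
= -109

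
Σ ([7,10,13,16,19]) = 65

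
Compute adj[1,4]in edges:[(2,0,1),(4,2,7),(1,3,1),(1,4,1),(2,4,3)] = 1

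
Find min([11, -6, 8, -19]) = -19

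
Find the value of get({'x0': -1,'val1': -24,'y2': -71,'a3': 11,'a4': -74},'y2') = -71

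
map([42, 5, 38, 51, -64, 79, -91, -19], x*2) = 42*2=84, 5*2=10, 38*2=76, 51*2=102, -64*2=-128, 79*2=158, -91*2=-182, -19*2=-38
= [84, 10, 76, 102, -128, 158, -182, -38]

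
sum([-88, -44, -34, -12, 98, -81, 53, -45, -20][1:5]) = 8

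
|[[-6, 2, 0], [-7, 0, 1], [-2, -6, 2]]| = (1)*(-6)*det([[0, 1], [-6, 2]]) + (-1)*(2)*det([[-7, 1], [-2, 2]]) + (1)*(0)*det([[-7, 0], [-2, -6]])
= -36 + 24 + 0
= -12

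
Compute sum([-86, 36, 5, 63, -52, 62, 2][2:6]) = slice → [5, 63, -52, 62]
5 + 63 + (-52) + 62
= 78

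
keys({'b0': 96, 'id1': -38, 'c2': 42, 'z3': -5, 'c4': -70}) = ['b0', 'id1', 'c2', 'z3', 'c4']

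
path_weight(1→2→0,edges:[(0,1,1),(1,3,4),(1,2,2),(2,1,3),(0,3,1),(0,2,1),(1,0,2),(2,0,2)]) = w(1→2)=2 + w(2→0)=2
= 4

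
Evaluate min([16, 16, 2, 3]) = 2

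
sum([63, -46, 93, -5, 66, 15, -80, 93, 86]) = 285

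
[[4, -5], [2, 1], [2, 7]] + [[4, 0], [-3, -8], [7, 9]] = [[8, -5], [-1, -7], [9, 16]]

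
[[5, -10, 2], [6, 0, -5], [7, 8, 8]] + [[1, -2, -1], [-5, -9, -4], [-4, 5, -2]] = [[6, -12, 1], [1, -9, -9], [3, 13, 6]]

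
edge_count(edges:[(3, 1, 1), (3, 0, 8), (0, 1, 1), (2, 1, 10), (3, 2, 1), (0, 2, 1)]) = 6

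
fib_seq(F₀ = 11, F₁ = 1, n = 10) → F_2 = F_1 + F_0 = 12
F_3 = F_2 + F_1 = 13
F_4 = F_3 + F_2 = 25
...
= [11, 1, 12, 13, 25, 38, 63, 101, 164, 265]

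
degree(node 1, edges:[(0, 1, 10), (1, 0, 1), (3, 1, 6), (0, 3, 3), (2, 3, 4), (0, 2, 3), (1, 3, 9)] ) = incident: (0,1), (1,0), (3,1), (1,3)
= 4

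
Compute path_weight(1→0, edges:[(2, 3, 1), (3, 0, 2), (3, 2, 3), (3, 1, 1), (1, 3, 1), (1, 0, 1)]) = w(1→0)=1
= 1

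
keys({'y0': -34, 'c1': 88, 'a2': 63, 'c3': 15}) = ['y0', 'c1', 'a2', 'c3']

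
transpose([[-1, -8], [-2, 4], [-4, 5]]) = [[-1, -2, -4], [-8, 4, 5]]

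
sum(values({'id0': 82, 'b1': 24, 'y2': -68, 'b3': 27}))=82 + 24 + (-68) + 27
= 65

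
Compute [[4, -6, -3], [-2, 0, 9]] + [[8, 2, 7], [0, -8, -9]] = [[12, -4, 4], [-2, -8, 0]]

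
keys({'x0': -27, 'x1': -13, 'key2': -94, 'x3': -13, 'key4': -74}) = ['x0', 'x1', 'key2', 'x3', 'key4']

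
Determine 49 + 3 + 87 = 139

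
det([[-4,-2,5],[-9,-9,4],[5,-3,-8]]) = 128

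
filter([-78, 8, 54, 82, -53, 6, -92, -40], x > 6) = [8, 54, 82]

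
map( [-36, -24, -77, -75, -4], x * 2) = [-72, -48, -154, -150, -8]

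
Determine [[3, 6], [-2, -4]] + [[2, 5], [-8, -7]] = [[5, 11], [-10, -11]]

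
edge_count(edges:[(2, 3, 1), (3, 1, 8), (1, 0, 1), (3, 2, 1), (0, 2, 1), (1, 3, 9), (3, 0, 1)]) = 7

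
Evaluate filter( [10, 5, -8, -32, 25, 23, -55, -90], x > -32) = [10, 5, -8, 25, 23]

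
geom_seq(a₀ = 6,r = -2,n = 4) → [6, -12, 24, -48]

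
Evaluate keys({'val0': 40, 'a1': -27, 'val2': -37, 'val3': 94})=['val0', 'a1', 'val2', 'val3']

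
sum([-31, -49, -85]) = (-31) + (-49) + (-85)
= -165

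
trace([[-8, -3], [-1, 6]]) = -2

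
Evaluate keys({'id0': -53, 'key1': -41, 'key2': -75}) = ['id0', 'key1', 'key2']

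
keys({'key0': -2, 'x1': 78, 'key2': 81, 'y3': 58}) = ['key0', 'x1', 'key2', 'y3']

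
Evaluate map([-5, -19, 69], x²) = [25, 361, 4761]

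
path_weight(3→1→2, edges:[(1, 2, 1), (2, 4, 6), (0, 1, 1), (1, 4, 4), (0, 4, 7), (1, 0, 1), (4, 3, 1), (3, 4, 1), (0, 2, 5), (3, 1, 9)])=w(3→1)=9 + w(1→2)=1
= 10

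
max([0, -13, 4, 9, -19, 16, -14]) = 16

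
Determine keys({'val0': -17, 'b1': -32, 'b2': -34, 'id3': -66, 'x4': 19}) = ['val0', 'b1', 'b2', 'id3', 'x4']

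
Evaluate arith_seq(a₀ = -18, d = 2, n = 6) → [-18, -16, -14, -12, -10, -8]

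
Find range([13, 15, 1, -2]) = 17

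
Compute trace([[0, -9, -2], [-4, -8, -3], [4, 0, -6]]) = diagonal: 0 + (-8) + (-6)
= -14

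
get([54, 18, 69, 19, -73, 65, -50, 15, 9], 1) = 18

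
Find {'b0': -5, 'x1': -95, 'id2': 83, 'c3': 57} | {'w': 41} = {'b0': -5, 'x1': -95, 'id2': 83, 'c3': 57, 'w': 41}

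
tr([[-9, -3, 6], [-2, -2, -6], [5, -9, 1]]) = -10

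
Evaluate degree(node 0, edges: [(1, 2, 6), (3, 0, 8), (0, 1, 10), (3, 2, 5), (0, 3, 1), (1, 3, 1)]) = incident: (3,0), (0,1), (0,3)
= 3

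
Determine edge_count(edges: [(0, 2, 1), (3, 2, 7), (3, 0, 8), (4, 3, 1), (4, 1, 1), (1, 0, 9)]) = 6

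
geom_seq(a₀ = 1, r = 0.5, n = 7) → [1.0, 0.5, 0.25, 0.125, 0.0625, 0.03125, 0.015625]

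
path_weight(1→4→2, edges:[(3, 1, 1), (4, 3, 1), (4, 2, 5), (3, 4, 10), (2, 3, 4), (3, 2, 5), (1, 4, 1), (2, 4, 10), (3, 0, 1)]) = w(1→4)=1 + w(4→2)=5
= 6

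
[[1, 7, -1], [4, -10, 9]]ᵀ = [[1, 4], [7, -10], [-1, 9]]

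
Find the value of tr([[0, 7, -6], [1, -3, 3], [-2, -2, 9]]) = diagonal: 0 + (-3) + 9
= 6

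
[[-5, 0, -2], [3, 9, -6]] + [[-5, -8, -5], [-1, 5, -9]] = [[-10, -8, -7], [2, 14, -15]]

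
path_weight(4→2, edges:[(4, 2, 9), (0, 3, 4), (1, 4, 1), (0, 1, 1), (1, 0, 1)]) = 9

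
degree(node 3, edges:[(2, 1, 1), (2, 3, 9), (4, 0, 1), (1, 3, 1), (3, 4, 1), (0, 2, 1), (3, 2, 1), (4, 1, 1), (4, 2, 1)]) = 4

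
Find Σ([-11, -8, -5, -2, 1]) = -25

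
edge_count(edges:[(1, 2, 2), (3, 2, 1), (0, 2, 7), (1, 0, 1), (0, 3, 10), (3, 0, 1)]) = 6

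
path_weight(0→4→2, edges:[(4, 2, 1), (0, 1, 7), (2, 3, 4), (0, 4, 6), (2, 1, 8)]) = w(0→4)=6 + w(4→2)=1
= 7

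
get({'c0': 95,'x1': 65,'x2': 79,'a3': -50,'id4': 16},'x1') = 65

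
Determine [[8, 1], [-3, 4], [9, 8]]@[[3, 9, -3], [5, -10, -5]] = C[0][0] = (8)*(3) + (1)*(5) = 29
C[0][1] = (8)*(9) + (1)*(-10) = 62
C[0][2] = (8)*(-3) + (1)*(-5) = -29
C[1][0] = (-3)*(3) + (4)*(5) = 11
C[1][1] = (-3)*(9) + (4)*(-10) = -67
C[1][2] = (-3)*(-3) + (4)*(-5) = -11
... (3 more cells)
= [[29, 62, -29], [11, -67, -11], [67, 1, -67]]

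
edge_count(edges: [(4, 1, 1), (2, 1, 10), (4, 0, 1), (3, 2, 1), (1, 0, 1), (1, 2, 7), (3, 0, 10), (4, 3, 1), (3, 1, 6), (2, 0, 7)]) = 10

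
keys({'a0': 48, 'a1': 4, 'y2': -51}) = ['a0', 'a1', 'y2']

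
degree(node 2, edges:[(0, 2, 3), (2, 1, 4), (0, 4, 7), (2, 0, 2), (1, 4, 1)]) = incident: (0,2), (2,1), (2,0)
= 3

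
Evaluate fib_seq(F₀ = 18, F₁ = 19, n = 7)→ F_2 = F_1 + F_0 = 37
F_3 = F_2 + F_1 = 56
F_4 = F_3 + F_2 = 93
...
= [18, 19, 37, 56, 93, 149, 242]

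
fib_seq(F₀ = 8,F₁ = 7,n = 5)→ F_2 = F_1 + F_0 = 15
F_3 = F_2 + F_1 = 22
F_4 = F_3 + F_2 = 37
= [8, 7, 15, 22, 37]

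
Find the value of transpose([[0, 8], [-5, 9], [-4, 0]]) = [[0, -5, -4], [8, 9, 0]]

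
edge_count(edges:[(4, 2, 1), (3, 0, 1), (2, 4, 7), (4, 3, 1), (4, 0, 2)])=5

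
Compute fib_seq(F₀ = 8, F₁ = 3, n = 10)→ [8, 3, 11, 14, 25, 39, 64, 103, 167, 270]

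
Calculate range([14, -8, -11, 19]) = 30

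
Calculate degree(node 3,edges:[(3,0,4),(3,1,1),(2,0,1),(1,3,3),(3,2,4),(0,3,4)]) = 5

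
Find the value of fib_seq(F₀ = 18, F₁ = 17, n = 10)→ [18, 17, 35, 52, 87, 139, 226, 365, 591, 956]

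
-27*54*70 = -102060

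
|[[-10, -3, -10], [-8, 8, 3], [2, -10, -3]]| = (1)*(-10)*det([[8, 3], [-10, -3]]) + (-1)*(-3)*det([[-8, 3], [2, -3]]) + (1)*(-10)*det([[-8, 8], [2, -10]])
= -60 + 54 + -640
= -646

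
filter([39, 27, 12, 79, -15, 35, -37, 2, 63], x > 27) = [39, 79, 35, 63]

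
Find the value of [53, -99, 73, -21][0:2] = [53, -99]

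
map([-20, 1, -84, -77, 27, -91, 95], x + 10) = -20+10=-10, 1+10=11, -84+10=-74, -77+10=-67, 27+10=37, -91+10=-81, 95+10=105
= [-10, 11, -74, -67, 37, -81, 105]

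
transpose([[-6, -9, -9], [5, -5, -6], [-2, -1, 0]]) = [[-6, 5, -2], [-9, -5, -1], [-9, -6, 0]]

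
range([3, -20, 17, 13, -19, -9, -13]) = 37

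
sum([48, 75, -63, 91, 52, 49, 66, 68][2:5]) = slice → [-63, 91, 52]
(-63) + 91 + 52
= 80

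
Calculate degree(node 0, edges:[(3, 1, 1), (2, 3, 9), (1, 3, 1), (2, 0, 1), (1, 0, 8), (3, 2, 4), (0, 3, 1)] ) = 3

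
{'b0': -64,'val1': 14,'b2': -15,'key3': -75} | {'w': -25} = {'b0': -64, 'val1': 14, 'b2': -15, 'key3': -75, 'w': -25}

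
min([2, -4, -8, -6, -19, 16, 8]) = -19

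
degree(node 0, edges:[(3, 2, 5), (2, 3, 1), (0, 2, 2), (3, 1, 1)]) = incident: (0,2)
= 1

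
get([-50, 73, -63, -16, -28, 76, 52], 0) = -50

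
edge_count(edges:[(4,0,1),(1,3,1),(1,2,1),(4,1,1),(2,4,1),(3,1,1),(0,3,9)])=7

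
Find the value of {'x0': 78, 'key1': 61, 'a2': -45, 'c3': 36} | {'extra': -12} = {'x0': 78, 'key1': 61, 'a2': -45, 'c3': 36, 'extra': -12}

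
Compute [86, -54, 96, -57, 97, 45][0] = 86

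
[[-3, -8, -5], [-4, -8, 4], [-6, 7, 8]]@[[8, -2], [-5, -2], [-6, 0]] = [[46, 22], [-16, 24], [-131, -2]]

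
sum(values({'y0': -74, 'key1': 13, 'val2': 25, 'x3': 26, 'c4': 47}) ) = 37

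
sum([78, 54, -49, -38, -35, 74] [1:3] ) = slice → [54, -49]
54 + (-49)
= 5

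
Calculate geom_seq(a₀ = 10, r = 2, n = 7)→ [10, 20, 40, 80, 160, 320, 640]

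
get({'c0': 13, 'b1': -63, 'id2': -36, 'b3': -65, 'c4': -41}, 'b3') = -65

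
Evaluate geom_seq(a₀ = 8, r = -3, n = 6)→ [8, -24, 72, -216, 648, -1944]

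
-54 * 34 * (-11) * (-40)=-807840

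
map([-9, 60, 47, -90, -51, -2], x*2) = [-18, 120, 94, -180, -102, -4]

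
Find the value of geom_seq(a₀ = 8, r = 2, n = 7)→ a_0 = 8*2^0 = 8
a_1 = 8*2^1 = 16
a_2 = 8*2^2 = 32
...
= [8, 16, 32, 64, 128, 256, 512]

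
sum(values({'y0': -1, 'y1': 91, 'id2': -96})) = -6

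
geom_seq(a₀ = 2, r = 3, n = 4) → a_0 = 2*3^0 = 2
a_1 = 2*3^1 = 6
a_2 = 2*3^2 = 18
...
= [2, 6, 18, 54]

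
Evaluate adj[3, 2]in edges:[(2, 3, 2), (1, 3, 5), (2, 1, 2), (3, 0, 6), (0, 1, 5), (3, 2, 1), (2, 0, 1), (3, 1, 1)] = 1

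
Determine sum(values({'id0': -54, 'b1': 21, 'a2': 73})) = (-54) + 21 + 73
= 40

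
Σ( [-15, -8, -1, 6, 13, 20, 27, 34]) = 76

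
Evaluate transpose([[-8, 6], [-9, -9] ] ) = [[-8, -9], [6, -9]]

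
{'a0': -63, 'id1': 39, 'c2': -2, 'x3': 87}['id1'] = 39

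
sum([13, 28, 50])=13 + 28 + 50
= 91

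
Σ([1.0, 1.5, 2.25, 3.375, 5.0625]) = 13.1875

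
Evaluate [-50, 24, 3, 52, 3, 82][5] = 82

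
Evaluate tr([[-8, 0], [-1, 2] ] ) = -6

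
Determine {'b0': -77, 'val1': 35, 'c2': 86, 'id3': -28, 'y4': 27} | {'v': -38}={'b0': -77, 'val1': 35, 'c2': 86, 'id3': -28, 'y4': 27, 'v': -38}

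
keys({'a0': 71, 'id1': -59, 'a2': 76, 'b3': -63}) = ['a0', 'id1', 'a2', 'b3']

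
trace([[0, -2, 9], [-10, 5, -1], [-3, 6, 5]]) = 10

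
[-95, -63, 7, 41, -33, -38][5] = -38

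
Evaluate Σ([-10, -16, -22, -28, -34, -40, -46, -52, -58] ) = -306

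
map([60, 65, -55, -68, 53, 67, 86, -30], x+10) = 60+10=70, 65+10=75, -55+10=-45, -68+10=-58, 53+10=63, 67+10=77, 86+10=96, -30+10=-20
= [70, 75, -45, -58, 63, 77, 96, -20]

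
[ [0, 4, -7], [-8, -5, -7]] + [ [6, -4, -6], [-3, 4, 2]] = [[6, 0, -13], [-11, -1, -5]]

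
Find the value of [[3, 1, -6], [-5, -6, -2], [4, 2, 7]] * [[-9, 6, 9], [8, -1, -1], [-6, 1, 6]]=[[17, 11, -10], [9, -26, -51], [-62, 29, 76]]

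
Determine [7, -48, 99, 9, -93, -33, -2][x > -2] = keep x where x > -2: 7✓, -48✗, 99✓, 9✓, -93✗, -33✗, -2✗
= [7, 99, 9]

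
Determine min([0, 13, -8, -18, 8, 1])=-18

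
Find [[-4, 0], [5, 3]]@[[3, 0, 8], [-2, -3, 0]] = C[0][0] = (-4)*(3) + (0)*(-2) = -12
C[0][1] = (-4)*(0) + (0)*(-3) = 0
C[0][2] = (-4)*(8) + (0)*(0) = -32
C[1][0] = (5)*(3) + (3)*(-2) = 9
C[1][1] = (5)*(0) + (3)*(-3) = -9
C[1][2] = (5)*(8) + (3)*(0) = 40
= [[-12, 0, -32], [9, -9, 40]]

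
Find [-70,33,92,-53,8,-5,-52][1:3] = [33, 92]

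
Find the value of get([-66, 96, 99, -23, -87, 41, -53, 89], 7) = 89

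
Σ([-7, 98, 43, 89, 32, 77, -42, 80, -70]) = (-7) + 98 + 43 + 89 + 32 + 77 + (-42) + 80 + (-70)
= 300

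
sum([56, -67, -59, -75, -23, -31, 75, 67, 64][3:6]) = -129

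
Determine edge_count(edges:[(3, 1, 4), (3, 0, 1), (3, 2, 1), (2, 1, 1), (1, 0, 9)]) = 5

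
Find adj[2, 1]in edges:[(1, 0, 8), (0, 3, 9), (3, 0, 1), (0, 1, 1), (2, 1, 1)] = 1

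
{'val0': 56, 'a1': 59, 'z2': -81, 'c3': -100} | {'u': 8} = {'val0': 56, 'a1': 59, 'z2': -81, 'c3': -100, 'u': 8}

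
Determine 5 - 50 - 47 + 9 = -83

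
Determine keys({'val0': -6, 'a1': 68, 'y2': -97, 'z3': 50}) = ['val0', 'a1', 'y2', 'z3']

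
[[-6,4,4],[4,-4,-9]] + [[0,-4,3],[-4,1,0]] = [[-6, 0, 7], [0, -3, -9]]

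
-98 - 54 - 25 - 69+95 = -151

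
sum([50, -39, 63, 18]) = 92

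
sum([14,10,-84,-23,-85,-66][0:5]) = slice → [14, 10, -84, -23, -85]
14 + 10 + (-84) + (-23) + (-85)
= -168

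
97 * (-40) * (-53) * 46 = 9459440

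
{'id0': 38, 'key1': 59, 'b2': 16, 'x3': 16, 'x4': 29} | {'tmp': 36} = {'id0': 38, 'key1': 59, 'b2': 16, 'x3': 16, 'x4': 29, 'tmp': 36}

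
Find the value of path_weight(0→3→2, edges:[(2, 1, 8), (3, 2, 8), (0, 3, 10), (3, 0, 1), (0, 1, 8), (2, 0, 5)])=w(0→3)=10 + w(3→2)=8
= 18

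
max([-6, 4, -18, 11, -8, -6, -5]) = 11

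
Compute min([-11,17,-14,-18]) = -18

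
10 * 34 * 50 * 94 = 1598000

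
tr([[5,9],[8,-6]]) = diagonal: 5 + (-6)
= -1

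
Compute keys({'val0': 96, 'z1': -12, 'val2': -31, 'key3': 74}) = ['val0', 'z1', 'val2', 'key3']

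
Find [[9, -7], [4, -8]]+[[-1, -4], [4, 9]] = [[8, -11], [8, 1]]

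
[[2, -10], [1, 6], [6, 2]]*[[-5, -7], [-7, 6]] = C[0][0] = (2)*(-5) + (-10)*(-7) = 60
C[0][1] = (2)*(-7) + (-10)*(6) = -74
C[1][0] = (1)*(-5) + (6)*(-7) = -47
C[1][1] = (1)*(-7) + (6)*(6) = 29
C[2][0] = (6)*(-5) + (2)*(-7) = -44
C[2][1] = (6)*(-7) + (2)*(6) = -30
= [[60, -74], [-47, 29], [-44, -30]]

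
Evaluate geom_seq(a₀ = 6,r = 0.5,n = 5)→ a_0 = 6*0.5^0 = 6.0
a_1 = 6*0.5^1 = 3.0
a_2 = 6*0.5^2 = 1.5
...
= [6.0, 3.0, 1.5, 0.75, 0.375]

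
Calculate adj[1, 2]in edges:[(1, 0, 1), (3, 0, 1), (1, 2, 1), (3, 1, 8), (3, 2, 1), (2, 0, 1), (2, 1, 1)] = 1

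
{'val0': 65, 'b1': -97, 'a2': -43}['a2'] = -43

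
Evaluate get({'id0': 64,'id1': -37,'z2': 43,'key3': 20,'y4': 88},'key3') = 20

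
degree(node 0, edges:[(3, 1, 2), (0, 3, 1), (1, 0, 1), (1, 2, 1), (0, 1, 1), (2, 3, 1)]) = 3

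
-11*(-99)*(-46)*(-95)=4758930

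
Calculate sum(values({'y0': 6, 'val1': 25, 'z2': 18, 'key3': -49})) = 6 + 25 + 18 + (-49)
= 0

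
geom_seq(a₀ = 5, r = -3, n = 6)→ a_0 = 5*(-3)^0 = 5
a_1 = 5*(-3)^1 = -15
a_2 = 5*(-3)^2 = 45
...
= [5, -15, 45, -135, 405, -1215]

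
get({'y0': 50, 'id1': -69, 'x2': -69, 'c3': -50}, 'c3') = -50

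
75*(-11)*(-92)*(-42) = -3187800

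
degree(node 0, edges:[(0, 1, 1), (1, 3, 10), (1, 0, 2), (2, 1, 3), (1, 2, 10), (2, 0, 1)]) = 3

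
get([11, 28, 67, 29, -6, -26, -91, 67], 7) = 67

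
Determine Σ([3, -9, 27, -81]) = 3 + -9 + 27 + -81
= -60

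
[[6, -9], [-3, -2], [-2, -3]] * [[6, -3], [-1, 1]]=[[45, -27], [-16, 7], [-9, 3]]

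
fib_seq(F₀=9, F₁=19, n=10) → [9, 19, 28, 47, 75, 122, 197, 319, 516, 835]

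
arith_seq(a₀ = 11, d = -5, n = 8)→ a_0 = 11 + 0*-5 = 11
a_1 = 11 + 1*-5 = 6
a_2 = 11 + 2*-5 = 1
...
= [11, 6, 1, -4, -9, -14, -19, -24]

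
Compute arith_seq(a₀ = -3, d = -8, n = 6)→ [-3, -11, -19, -27, -35, -43]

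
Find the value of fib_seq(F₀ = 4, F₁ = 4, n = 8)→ F_2 = F_1 + F_0 = 8
F_3 = F_2 + F_1 = 12
F_4 = F_3 + F_2 = 20
...
= [4, 4, 8, 12, 20, 32, 52, 84]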